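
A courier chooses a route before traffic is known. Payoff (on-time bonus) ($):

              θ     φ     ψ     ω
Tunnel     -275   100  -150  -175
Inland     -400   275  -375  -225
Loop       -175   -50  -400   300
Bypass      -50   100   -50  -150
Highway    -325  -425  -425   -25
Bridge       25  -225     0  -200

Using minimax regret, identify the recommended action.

Column bests: θ=25, φ=275, ψ=0, ω=300.
Tunnel regrets: 300, 175, 150, 475 → max 475
Inland regrets: 425, 0, 375, 525 → max 525
Loop regrets: 200, 325, 400, 0 → max 400
Bypass regrets: 75, 175, 50, 450 → max 450
Highway regrets: 350, 700, 425, 325 → max 700
Bridge regrets: 0, 500, 0, 500 → max 500
Smallest max regret = 400 → Loop.

Loop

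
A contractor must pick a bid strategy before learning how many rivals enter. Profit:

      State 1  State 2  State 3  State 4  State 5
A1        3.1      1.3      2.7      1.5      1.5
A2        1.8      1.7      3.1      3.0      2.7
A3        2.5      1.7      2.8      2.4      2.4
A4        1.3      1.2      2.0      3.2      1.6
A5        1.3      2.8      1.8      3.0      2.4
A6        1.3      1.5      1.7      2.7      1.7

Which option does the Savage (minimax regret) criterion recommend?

A3

Column bests: State 1=3.1, State 2=2.8, State 3=3.1, State 4=3.2, State 5=2.7.
A1 regrets: 0.0, 1.5, 0.4, 1.7, 1.2 → max 1.7
A2 regrets: 1.3, 1.1, 0.0, 0.2, 0.0 → max 1.3
A3 regrets: 0.6, 1.1, 0.3, 0.8, 0.3 → max 1.1
A4 regrets: 1.8, 1.6, 1.1, 0.0, 1.1 → max 1.8
A5 regrets: 1.8, 0.0, 1.3, 0.2, 0.3 → max 1.8
A6 regrets: 1.8, 1.3, 1.4, 0.5, 1.0 → max 1.8
Smallest max regret = 1.1 → A3.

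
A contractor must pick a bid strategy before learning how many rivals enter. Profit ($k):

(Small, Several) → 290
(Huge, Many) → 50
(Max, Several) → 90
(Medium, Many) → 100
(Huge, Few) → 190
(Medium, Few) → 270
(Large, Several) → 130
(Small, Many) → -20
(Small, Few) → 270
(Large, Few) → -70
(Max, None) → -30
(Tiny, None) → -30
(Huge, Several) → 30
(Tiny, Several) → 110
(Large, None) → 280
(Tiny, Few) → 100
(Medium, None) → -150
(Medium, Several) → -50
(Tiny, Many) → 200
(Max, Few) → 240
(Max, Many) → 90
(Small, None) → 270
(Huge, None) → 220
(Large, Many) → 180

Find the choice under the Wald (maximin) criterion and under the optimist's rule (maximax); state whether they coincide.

maximin → Huge; maximax → Small (disagree)

Row minima: Tiny=-30, Small=-20, Medium=-150, Large=-70, Huge=30, Max=-30
Best worst-case = 30 → Huge.
Row maxima: Tiny=200, Small=290, Medium=270, Large=280, Huge=220, Max=240
Best best-case = 290 → Small.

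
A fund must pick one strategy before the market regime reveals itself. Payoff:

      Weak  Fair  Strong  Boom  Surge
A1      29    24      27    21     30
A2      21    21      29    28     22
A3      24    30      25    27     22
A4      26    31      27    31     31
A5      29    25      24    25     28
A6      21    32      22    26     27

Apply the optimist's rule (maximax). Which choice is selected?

A6

Row maxima: A1=30, A2=29, A3=30, A4=31, A5=29, A6=32
Best best-case = 32 → A6.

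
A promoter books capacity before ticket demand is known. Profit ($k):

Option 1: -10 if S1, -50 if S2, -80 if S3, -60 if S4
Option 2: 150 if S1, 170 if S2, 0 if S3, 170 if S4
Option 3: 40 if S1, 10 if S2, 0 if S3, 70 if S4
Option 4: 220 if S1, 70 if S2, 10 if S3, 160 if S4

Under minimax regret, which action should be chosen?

Option 2

Column bests: S1=220, S2=170, S3=10, S4=170.
Option 1 regrets: 230, 220, 90, 230 → max 230
Option 2 regrets: 70, 0, 10, 0 → max 70
Option 3 regrets: 180, 160, 10, 100 → max 180
Option 4 regrets: 0, 100, 0, 10 → max 100
Smallest max regret = 70 → Option 2.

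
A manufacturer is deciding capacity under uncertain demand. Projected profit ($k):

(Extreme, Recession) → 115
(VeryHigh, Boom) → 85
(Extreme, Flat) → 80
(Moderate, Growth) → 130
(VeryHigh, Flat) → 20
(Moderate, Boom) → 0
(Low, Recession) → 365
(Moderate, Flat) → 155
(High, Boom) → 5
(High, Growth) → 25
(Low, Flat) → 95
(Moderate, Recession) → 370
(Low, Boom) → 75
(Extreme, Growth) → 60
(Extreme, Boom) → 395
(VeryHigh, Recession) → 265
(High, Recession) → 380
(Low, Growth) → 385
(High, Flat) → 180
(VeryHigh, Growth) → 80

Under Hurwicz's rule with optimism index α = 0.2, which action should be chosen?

Low: 0.2·385 + 0.8·75 = 137
Moderate: 0.2·370 + 0.8·0 = 74
High: 0.2·380 + 0.8·5 = 80
VeryHigh: 0.2·265 + 0.8·20 = 69
Extreme: 0.2·395 + 0.8·60 = 127
Highest Hurwicz score = 137 → Low.

Low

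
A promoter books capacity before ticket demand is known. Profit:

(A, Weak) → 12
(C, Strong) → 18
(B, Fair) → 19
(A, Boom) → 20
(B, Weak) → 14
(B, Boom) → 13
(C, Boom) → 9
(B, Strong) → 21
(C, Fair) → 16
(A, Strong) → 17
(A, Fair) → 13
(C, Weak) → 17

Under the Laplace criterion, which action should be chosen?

B

Row averages: A=15.5, B=16.75, C=15
Highest average = 16.75 → B.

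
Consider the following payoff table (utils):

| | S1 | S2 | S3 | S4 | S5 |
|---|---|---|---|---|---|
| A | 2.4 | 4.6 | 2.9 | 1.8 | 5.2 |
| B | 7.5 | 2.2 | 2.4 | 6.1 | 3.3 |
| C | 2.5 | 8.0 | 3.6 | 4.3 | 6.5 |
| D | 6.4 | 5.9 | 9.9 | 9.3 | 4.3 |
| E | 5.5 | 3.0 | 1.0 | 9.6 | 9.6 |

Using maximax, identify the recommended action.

Row maxima: A=5.2, B=7.5, C=8.0, D=9.9, E=9.6
Best best-case = 9.9 → D.

D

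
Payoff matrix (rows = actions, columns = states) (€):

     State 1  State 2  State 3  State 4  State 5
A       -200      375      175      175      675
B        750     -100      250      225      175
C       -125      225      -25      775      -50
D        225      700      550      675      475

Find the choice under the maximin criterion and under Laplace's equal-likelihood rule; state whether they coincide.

maximin → D; laplace → D (agree)

Row minima: A=-200, B=-100, C=-125, D=225
Best worst-case = 225 → D.
Row averages: A=240, B=260, C=160, D=525
Highest average = 525 → D.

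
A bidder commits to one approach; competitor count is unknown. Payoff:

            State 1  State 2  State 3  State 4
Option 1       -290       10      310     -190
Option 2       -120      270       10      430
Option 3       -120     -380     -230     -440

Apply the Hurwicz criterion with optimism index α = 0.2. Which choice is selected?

Option 1: 0.2·310 + 0.8·(-290) = -170
Option 2: 0.2·430 + 0.8·(-120) = -10
Option 3: 0.2·(-120) + 0.8·(-440) = -376
Highest Hurwicz score = -10 → Option 2.

Option 2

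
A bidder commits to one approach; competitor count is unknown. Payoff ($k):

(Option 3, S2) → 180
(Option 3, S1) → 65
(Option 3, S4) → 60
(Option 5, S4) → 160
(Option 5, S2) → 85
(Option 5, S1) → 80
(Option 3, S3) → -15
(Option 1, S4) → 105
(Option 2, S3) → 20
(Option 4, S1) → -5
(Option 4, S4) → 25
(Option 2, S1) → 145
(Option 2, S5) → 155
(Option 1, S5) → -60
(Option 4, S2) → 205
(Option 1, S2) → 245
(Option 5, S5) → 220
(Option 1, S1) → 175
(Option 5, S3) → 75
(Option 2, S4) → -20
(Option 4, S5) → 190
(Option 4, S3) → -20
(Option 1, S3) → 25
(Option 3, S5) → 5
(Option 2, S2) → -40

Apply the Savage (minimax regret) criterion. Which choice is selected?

Option 5

Column bests: S1=175, S2=245, S3=75, S4=160, S5=220.
Option 1 regrets: 0, 0, 50, 55, 280 → max 280
Option 2 regrets: 30, 285, 55, 180, 65 → max 285
Option 3 regrets: 110, 65, 90, 100, 215 → max 215
Option 4 regrets: 180, 40, 95, 135, 30 → max 180
Option 5 regrets: 95, 160, 0, 0, 0 → max 160
Smallest max regret = 160 → Option 5.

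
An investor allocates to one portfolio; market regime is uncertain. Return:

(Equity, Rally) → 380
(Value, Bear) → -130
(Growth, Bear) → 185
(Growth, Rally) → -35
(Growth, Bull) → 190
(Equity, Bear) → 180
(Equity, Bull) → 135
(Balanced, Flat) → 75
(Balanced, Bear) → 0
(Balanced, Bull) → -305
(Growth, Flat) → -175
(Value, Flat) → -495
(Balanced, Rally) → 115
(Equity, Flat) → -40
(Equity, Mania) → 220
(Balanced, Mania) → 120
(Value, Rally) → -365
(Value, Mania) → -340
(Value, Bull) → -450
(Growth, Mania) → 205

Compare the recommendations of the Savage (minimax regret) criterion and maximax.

Column bests: Bear=185, Flat=75, Bull=190, Rally=380, Mania=220.
Growth regrets: 0, 250, 0, 415, 15 → max 415
Equity regrets: 5, 115, 55, 0, 0 → max 115
Value regrets: 315, 570, 640, 745, 560 → max 745
Balanced regrets: 185, 0, 495, 265, 100 → max 495
Smallest max regret = 115 → Equity.
Row maxima: Growth=205, Equity=380, Value=-130, Balanced=120
Best best-case = 380 → Equity.

minimax regret → Equity; maximax → Equity (agree)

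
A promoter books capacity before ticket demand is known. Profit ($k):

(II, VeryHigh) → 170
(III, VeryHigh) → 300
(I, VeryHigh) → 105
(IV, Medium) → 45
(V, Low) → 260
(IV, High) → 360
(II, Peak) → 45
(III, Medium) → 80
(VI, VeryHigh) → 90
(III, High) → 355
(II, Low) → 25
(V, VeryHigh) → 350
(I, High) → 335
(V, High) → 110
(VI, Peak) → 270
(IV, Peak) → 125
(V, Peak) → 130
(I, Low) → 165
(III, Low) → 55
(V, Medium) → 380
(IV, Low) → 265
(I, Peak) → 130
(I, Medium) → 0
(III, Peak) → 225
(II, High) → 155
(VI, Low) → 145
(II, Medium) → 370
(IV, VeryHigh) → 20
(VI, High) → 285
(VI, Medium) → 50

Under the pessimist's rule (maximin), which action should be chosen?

Row minima: I=0, II=25, III=55, IV=20, V=110, VI=50
Best worst-case = 110 → V.

V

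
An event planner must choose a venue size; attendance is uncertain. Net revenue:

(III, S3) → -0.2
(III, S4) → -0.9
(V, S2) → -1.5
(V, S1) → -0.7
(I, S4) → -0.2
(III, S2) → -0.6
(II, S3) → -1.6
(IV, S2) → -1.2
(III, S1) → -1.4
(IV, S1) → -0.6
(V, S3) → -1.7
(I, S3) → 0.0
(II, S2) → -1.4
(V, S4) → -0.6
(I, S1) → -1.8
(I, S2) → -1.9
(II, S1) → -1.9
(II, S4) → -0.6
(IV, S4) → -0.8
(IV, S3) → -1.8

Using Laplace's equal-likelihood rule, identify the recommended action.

III

Row averages: I=-0.975, II=-1.375, III=-0.775, IV=-1.1, V=-1.125
Highest average = -0.775 → III.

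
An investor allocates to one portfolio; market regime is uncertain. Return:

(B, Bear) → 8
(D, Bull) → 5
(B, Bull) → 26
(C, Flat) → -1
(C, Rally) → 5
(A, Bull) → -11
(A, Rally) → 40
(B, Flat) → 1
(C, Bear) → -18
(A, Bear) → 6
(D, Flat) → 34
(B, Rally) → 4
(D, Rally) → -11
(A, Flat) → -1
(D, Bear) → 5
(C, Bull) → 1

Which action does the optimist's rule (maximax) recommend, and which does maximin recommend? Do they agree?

maximax → A; maximin → B (disagree)

Row maxima: A=40, B=26, C=5, D=34
Best best-case = 40 → A.
Row minima: A=-11, B=1, C=-18, D=-11
Best worst-case = 1 → B.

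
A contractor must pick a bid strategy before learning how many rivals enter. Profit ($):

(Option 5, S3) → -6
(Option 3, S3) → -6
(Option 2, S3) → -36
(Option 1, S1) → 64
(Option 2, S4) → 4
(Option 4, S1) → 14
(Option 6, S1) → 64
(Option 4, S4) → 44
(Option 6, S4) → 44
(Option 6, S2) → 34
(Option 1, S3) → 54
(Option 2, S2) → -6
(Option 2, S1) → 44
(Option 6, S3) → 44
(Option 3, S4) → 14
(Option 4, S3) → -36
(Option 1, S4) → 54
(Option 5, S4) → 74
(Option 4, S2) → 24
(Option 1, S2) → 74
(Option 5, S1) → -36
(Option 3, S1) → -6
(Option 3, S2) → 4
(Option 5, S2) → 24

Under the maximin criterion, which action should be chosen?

Row minima: Option 1=54, Option 2=-36, Option 3=-6, Option 4=-36, Option 5=-36, Option 6=34
Best worst-case = 54 → Option 1.

Option 1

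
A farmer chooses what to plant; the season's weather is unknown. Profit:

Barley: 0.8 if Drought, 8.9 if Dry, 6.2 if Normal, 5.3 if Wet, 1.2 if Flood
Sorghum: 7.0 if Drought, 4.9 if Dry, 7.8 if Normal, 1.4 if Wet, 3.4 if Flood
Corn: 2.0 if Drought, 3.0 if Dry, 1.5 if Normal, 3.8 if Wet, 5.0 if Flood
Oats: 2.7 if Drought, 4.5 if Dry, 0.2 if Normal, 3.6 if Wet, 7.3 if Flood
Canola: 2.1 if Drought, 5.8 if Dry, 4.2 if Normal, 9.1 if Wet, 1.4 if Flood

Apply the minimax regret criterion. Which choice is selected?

Canola

Column bests: Drought=7.0, Dry=8.9, Normal=7.8, Wet=9.1, Flood=7.3.
Barley regrets: 6.2, 0.0, 1.6, 3.8, 6.1 → max 6.2
Sorghum regrets: 0.0, 4.0, 0.0, 7.7, 3.9 → max 7.7
Corn regrets: 5.0, 5.9, 6.3, 5.3, 2.3 → max 6.3
Oats regrets: 4.3, 4.4, 7.6, 5.5, 0.0 → max 7.6
Canola regrets: 4.9, 3.1, 3.6, 0.0, 5.9 → max 5.9
Smallest max regret = 5.9 → Canola.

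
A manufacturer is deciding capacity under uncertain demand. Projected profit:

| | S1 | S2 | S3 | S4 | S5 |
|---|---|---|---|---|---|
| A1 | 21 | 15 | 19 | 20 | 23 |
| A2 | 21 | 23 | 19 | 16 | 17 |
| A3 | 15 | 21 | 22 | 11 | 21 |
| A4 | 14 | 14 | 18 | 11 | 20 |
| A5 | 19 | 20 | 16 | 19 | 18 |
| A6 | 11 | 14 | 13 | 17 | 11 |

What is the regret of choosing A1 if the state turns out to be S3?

Best payoff under S3 is 22.
Regret = 22 − 19 = 3.

3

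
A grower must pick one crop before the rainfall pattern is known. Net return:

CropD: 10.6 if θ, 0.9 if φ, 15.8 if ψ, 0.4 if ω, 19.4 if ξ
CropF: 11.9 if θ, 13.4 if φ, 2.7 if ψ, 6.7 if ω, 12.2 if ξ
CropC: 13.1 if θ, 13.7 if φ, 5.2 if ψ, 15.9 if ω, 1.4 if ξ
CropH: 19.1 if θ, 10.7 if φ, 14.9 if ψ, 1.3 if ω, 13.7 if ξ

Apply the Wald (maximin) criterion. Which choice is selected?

CropF

Row minima: CropD=0.4, CropF=2.7, CropC=1.4, CropH=1.3
Best worst-case = 2.7 → CropF.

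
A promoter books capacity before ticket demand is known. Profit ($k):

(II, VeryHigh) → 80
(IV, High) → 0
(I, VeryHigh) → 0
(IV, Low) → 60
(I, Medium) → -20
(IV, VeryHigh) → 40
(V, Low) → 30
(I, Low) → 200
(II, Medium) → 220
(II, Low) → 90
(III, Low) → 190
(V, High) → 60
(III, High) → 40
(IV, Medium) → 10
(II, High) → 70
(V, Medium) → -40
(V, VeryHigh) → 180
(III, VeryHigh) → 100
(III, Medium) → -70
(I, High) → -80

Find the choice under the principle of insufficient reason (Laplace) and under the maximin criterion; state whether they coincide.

laplace → II; maximin → II (agree)

Row averages: I=25, II=115, III=65, IV=27.5, V=57.5
Highest average = 115 → II.
Row minima: I=-80, II=70, III=-70, IV=0, V=-40
Best worst-case = 70 → II.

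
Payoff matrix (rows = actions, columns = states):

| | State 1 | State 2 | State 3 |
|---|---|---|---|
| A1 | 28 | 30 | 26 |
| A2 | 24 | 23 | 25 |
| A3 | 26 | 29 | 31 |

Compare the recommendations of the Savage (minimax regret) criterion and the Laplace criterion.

minimax regret → A3; laplace → A3 (agree)

Column bests: State 1=28, State 2=30, State 3=31.
A1 regrets: 0, 0, 5 → max 5
A2 regrets: 4, 7, 6 → max 7
A3 regrets: 2, 1, 0 → max 2
Smallest max regret = 2 → A3.
Row averages: A1=28, A2=24, A3=86/3
Highest average = 86/3 → A3.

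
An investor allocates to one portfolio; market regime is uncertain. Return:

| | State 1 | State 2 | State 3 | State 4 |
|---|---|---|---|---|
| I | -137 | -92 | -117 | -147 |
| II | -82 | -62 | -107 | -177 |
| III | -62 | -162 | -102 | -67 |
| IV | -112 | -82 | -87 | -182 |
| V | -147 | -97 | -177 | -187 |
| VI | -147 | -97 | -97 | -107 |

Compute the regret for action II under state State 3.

Best payoff under State 3 is -87.
Regret = -87 − (-107) = 20.

20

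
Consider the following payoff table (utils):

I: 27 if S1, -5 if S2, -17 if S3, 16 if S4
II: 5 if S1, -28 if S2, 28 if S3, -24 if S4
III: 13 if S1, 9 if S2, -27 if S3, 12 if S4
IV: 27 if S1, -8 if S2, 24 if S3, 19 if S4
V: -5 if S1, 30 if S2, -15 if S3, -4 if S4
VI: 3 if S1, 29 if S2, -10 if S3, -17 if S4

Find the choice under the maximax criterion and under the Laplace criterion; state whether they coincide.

maximax → V; laplace → IV (disagree)

Row maxima: I=27, II=28, III=13, IV=27, V=30, VI=29
Best best-case = 30 → V.
Row averages: I=5.25, II=-4.75, III=1.75, IV=15.5, V=1.5, VI=1.25
Highest average = 15.5 → IV.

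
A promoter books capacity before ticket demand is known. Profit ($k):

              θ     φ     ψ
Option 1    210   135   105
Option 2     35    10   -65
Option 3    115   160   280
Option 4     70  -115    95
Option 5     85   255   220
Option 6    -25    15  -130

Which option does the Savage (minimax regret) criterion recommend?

Column bests: θ=210, φ=255, ψ=280.
Option 1 regrets: 0, 120, 175 → max 175
Option 2 regrets: 175, 245, 345 → max 345
Option 3 regrets: 95, 95, 0 → max 95
Option 4 regrets: 140, 370, 185 → max 370
Option 5 regrets: 125, 0, 60 → max 125
Option 6 regrets: 235, 240, 410 → max 410
Smallest max regret = 95 → Option 3.

Option 3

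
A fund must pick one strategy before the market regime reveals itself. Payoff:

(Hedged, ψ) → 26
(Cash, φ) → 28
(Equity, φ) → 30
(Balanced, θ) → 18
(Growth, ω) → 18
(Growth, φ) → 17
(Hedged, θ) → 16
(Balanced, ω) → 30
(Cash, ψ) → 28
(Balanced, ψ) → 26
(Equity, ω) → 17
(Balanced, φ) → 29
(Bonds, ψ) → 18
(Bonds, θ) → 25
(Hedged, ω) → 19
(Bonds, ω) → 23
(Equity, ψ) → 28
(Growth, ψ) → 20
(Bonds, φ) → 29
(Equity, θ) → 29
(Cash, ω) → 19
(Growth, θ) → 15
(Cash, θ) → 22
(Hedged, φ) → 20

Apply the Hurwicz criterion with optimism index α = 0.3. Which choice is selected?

Bonds: 0.3·29 + 0.7·18 = 21.3
Hedged: 0.3·26 + 0.7·16 = 19
Growth: 0.3·20 + 0.7·15 = 16.5
Equity: 0.3·30 + 0.7·17 = 20.9
Cash: 0.3·28 + 0.7·19 = 21.7
Balanced: 0.3·30 + 0.7·18 = 21.6
Highest Hurwicz score = 21.7 → Cash.

Cash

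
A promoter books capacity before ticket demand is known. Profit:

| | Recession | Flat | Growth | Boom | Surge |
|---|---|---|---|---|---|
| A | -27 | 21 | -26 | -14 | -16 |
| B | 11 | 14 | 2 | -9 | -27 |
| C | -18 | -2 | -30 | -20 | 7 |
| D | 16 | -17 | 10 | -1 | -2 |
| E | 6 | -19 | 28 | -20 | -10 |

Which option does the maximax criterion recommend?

Row maxima: A=21, B=14, C=7, D=16, E=28
Best best-case = 28 → E.

E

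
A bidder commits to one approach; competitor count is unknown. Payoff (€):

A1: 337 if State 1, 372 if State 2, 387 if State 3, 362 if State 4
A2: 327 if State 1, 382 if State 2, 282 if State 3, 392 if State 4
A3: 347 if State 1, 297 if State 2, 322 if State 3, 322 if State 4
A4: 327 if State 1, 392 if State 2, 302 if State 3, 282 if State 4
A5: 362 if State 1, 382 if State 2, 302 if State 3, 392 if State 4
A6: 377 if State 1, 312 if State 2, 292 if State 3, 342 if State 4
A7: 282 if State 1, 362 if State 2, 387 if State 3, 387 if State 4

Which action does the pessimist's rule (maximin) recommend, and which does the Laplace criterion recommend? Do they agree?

maximin → A1; laplace → A1 (agree)

Row minima: A1=337, A2=282, A3=297, A4=282, A5=302, A6=292, A7=282
Best worst-case = 337 → A1.
Row averages: A1=364.5, A2=345.75, A3=322, A4=325.75, A5=359.5, A6=330.75, A7=354.5
Highest average = 364.5 → A1.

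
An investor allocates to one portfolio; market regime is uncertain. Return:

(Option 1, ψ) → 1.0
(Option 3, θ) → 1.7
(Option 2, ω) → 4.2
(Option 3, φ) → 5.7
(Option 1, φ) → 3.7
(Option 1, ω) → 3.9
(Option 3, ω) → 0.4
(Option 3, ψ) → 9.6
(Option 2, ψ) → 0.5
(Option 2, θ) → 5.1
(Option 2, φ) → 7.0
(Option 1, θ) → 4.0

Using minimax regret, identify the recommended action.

Column bests: θ=5.1, φ=7.0, ψ=9.6, ω=4.2.
Option 1 regrets: 1.1, 3.3, 8.6, 0.3 → max 8.6
Option 2 regrets: 0.0, 0.0, 9.1, 0.0 → max 9.1
Option 3 regrets: 3.4, 1.3, 0.0, 3.8 → max 3.8
Smallest max regret = 3.8 → Option 3.

Option 3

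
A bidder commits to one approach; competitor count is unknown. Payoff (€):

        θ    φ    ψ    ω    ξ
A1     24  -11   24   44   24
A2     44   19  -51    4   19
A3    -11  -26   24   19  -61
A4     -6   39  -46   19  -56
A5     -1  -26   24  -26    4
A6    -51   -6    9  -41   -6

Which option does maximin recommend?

A1

Row minima: A1=-11, A2=-51, A3=-61, A4=-56, A5=-26, A6=-51
Best worst-case = -11 → A1.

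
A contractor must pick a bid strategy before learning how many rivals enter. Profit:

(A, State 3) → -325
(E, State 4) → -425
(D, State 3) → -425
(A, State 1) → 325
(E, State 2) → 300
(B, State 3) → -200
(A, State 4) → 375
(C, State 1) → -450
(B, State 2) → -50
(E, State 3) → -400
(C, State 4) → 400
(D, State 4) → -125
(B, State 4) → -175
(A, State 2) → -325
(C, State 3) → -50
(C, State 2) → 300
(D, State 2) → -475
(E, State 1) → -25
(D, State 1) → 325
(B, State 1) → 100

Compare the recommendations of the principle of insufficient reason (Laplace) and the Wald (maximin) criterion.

laplace → C; maximin → B (disagree)

Row averages: A=12.5, B=-81.25, C=50, D=-175, E=-137.5
Highest average = 50 → C.
Row minima: A=-325, B=-200, C=-450, D=-475, E=-425
Best worst-case = -200 → B.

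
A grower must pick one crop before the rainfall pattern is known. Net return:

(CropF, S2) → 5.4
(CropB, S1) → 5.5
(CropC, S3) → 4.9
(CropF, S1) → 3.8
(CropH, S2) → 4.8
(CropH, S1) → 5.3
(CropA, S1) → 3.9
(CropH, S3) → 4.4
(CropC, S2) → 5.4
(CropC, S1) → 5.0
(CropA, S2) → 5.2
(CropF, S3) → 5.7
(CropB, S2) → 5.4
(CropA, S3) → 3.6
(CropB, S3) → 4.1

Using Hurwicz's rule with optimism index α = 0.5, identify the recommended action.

CropH: 0.5·5.3 + 0.5·4.4 = 4.85
CropB: 0.5·5.5 + 0.5·4.1 = 4.8
CropC: 0.5·5.4 + 0.5·4.9 = 5.15
CropF: 0.5·5.7 + 0.5·3.8 = 4.75
CropA: 0.5·5.2 + 0.5·3.6 = 4.4
Highest Hurwicz score = 5.15 → CropC.

CropC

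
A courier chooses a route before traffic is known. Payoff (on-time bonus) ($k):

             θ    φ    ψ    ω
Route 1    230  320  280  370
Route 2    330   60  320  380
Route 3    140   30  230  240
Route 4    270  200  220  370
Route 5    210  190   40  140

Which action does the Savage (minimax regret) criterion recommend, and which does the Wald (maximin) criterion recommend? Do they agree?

Column bests: θ=330, φ=320, ψ=320, ω=380.
Route 1 regrets: 100, 0, 40, 10 → max 100
Route 2 regrets: 0, 260, 0, 0 → max 260
Route 3 regrets: 190, 290, 90, 140 → max 290
Route 4 regrets: 60, 120, 100, 10 → max 120
Route 5 regrets: 120, 130, 280, 240 → max 280
Smallest max regret = 100 → Route 1.
Row minima: Route 1=230, Route 2=60, Route 3=30, Route 4=200, Route 5=40
Best worst-case = 230 → Route 1.

minimax regret → Route 1; maximin → Route 1 (agree)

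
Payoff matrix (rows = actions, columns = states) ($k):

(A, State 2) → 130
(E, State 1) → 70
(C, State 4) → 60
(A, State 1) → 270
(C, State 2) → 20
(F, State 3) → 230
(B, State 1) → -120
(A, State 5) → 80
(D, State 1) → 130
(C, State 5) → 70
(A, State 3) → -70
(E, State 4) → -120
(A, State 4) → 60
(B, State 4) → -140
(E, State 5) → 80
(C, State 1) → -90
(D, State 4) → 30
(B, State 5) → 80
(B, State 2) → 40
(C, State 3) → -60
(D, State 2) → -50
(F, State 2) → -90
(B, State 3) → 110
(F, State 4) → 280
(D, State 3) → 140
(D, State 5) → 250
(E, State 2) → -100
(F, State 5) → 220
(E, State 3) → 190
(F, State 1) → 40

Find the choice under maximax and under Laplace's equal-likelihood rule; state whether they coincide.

Row maxima: A=270, B=110, C=70, D=250, E=190, F=280
Best best-case = 280 → F.
Row averages: A=94, B=-6, C=0, D=100, E=24, F=136
Highest average = 136 → F.

maximax → F; laplace → F (agree)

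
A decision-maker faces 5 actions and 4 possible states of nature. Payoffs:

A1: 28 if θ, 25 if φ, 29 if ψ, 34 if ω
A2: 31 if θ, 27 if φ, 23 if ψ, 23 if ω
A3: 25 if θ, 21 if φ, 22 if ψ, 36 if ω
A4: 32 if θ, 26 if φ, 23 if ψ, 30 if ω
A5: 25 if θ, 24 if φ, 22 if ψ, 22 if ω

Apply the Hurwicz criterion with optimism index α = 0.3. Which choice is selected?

A1: 0.3·34 + 0.7·25 = 27.7
A2: 0.3·31 + 0.7·23 = 25.4
A3: 0.3·36 + 0.7·21 = 25.5
A4: 0.3·32 + 0.7·23 = 25.7
A5: 0.3·25 + 0.7·22 = 22.9
Highest Hurwicz score = 27.7 → A1.

A1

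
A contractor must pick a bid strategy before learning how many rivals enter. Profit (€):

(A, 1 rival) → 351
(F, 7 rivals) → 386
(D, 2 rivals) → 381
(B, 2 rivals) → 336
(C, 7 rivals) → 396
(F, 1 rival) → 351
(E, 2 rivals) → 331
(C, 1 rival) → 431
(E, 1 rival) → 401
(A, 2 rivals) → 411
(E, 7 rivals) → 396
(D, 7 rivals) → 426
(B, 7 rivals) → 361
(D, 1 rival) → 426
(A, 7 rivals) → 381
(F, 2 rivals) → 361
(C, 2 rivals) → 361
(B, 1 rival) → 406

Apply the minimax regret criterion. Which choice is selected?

Column bests: 1 rival=431, 2 rivals=411, 7 rivals=426.
A regrets: 80, 0, 45 → max 80
B regrets: 25, 75, 65 → max 75
C regrets: 0, 50, 30 → max 50
D regrets: 5, 30, 0 → max 30
E regrets: 30, 80, 30 → max 80
F regrets: 80, 50, 40 → max 80
Smallest max regret = 30 → D.

D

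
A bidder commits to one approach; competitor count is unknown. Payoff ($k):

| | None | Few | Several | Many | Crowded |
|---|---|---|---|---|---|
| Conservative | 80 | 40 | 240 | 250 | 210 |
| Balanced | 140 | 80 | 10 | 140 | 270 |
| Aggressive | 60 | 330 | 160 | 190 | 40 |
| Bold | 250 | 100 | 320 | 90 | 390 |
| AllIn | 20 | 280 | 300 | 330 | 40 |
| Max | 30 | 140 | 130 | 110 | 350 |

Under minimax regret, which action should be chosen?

Column bests: None=250, Few=330, Several=320, Many=330, Crowded=390.
Conservative regrets: 170, 290, 80, 80, 180 → max 290
Balanced regrets: 110, 250, 310, 190, 120 → max 310
Aggressive regrets: 190, 0, 160, 140, 350 → max 350
Bold regrets: 0, 230, 0, 240, 0 → max 240
AllIn regrets: 230, 50, 20, 0, 350 → max 350
Max regrets: 220, 190, 190, 220, 40 → max 220
Smallest max regret = 220 → Max.

Max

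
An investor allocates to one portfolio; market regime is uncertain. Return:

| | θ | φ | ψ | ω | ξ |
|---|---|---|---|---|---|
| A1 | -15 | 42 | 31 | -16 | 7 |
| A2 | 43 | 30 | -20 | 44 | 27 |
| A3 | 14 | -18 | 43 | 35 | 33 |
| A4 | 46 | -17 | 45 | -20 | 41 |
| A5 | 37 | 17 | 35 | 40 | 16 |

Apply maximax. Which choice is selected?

A4

Row maxima: A1=42, A2=44, A3=43, A4=46, A5=40
Best best-case = 46 → A4.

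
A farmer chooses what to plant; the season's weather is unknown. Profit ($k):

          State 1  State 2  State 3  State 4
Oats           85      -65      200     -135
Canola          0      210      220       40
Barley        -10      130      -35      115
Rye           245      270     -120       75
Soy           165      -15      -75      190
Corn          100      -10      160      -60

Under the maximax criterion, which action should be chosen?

Row maxima: Oats=200, Canola=220, Barley=130, Rye=270, Soy=190, Corn=160
Best best-case = 270 → Rye.

Rye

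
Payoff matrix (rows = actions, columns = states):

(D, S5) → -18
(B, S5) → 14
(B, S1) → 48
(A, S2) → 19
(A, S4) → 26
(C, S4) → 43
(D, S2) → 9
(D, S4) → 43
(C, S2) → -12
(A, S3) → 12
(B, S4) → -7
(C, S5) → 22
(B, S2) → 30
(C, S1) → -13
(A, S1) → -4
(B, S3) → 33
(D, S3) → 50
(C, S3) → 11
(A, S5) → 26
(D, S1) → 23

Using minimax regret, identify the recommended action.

D

Column bests: S1=48, S2=30, S3=50, S4=43, S5=26.
A regrets: 52, 11, 38, 17, 0 → max 52
B regrets: 0, 0, 17, 50, 12 → max 50
C regrets: 61, 42, 39, 0, 4 → max 61
D regrets: 25, 21, 0, 0, 44 → max 44
Smallest max regret = 44 → D.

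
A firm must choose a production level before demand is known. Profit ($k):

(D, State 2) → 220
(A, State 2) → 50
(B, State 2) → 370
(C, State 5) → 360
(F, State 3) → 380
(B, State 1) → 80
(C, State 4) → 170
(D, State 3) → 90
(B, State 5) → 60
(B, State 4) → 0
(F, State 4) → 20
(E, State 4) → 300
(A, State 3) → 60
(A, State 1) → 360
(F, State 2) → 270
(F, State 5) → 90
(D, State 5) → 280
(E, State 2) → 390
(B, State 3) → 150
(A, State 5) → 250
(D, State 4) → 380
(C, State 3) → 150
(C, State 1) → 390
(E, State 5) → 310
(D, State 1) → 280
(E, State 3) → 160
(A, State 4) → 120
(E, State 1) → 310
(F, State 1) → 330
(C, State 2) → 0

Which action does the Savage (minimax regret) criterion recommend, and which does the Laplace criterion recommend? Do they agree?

Column bests: State 1=390, State 2=390, State 3=380, State 4=380, State 5=360.
A regrets: 30, 340, 320, 260, 110 → max 340
B regrets: 310, 20, 230, 380, 300 → max 380
C regrets: 0, 390, 230, 210, 0 → max 390
D regrets: 110, 170, 290, 0, 80 → max 290
E regrets: 80, 0, 220, 80, 50 → max 220
F regrets: 60, 120, 0, 360, 270 → max 360
Smallest max regret = 220 → E.
Row averages: A=168, B=132, C=214, D=250, E=294, F=218
Highest average = 294 → E.

minimax regret → E; laplace → E (agree)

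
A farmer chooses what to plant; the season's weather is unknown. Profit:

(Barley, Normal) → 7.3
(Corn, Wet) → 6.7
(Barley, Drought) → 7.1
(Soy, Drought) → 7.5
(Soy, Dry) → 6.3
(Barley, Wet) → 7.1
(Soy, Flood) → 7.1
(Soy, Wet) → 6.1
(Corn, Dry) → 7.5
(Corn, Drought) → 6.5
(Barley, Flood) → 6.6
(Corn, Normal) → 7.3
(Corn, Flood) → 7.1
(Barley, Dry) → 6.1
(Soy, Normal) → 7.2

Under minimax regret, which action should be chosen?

Corn

Column bests: Drought=7.5, Dry=7.5, Normal=7.3, Wet=7.1, Flood=7.1.
Soy regrets: 0.0, 1.2, 0.1, 1.0, 0.0 → max 1.2
Corn regrets: 1.0, 0.0, 0.0, 0.4, 0.0 → max 1.0
Barley regrets: 0.4, 1.4, 0.0, 0.0, 0.5 → max 1.4
Smallest max regret = 1.0 → Corn.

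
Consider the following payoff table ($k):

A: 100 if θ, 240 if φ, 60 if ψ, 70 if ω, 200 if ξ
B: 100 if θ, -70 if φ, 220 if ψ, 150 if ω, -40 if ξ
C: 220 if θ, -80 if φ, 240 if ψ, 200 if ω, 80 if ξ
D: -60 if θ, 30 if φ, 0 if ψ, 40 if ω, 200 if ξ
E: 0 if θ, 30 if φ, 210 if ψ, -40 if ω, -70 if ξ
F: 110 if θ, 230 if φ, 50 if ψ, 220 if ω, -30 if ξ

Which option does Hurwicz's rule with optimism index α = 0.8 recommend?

A: 0.8·240 + 0.2·60 = 204
B: 0.8·220 + 0.2·(-70) = 162
C: 0.8·240 + 0.2·(-80) = 176
D: 0.8·200 + 0.2·(-60) = 148
E: 0.8·210 + 0.2·(-70) = 154
F: 0.8·230 + 0.2·(-30) = 178
Highest Hurwicz score = 204 → A.

A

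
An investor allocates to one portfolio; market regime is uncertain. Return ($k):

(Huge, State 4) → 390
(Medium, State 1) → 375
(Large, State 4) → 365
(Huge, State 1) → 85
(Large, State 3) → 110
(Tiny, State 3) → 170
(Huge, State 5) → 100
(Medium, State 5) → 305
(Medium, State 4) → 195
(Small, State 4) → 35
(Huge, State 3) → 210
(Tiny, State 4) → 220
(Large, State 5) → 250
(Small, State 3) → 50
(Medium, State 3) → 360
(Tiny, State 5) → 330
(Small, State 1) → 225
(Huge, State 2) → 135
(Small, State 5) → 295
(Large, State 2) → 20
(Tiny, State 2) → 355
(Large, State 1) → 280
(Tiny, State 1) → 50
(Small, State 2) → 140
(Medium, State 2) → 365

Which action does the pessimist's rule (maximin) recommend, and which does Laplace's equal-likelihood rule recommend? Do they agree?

Row minima: Tiny=50, Small=35, Medium=195, Large=20, Huge=85
Best worst-case = 195 → Medium.
Row averages: Tiny=225, Small=149, Medium=320, Large=205, Huge=184
Highest average = 320 → Medium.

maximin → Medium; laplace → Medium (agree)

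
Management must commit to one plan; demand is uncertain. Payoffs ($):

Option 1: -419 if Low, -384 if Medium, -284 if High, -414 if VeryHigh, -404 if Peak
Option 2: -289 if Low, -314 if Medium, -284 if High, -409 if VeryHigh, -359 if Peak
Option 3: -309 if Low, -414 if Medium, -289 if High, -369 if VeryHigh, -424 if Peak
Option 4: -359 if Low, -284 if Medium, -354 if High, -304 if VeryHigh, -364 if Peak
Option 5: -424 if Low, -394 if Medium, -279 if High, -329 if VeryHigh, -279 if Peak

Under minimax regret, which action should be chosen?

Column bests: Low=-289, Medium=-284, High=-279, VeryHigh=-304, Peak=-279.
Option 1 regrets: 130, 100, 5, 110, 125 → max 130
Option 2 regrets: 0, 30, 5, 105, 80 → max 105
Option 3 regrets: 20, 130, 10, 65, 145 → max 145
Option 4 regrets: 70, 0, 75, 0, 85 → max 85
Option 5 regrets: 135, 110, 0, 25, 0 → max 135
Smallest max regret = 85 → Option 4.

Option 4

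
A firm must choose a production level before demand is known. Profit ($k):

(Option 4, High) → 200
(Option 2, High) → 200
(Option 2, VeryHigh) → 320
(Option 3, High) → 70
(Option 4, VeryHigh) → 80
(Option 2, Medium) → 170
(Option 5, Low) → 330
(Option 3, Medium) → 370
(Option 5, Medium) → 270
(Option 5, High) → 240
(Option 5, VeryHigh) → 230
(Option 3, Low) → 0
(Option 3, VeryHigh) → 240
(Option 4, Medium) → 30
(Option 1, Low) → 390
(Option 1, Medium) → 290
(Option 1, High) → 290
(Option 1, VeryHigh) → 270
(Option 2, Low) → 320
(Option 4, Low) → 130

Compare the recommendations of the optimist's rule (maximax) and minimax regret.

Row maxima: Option 1=390, Option 2=320, Option 3=370, Option 4=200, Option 5=330
Best best-case = 390 → Option 1.
Column bests: Low=390, Medium=370, High=290, VeryHigh=320.
Option 1 regrets: 0, 80, 0, 50 → max 80
Option 2 regrets: 70, 200, 90, 0 → max 200
Option 3 regrets: 390, 0, 220, 80 → max 390
Option 4 regrets: 260, 340, 90, 240 → max 340
Option 5 regrets: 60, 100, 50, 90 → max 100
Smallest max regret = 80 → Option 1.

maximax → Option 1; minimax regret → Option 1 (agree)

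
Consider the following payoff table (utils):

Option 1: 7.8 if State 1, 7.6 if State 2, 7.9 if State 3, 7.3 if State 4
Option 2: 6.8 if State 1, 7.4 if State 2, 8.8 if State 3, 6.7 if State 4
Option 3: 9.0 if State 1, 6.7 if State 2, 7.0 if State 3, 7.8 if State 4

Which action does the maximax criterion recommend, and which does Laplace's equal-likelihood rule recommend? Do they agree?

Row maxima: Option 1=7.9, Option 2=8.8, Option 3=9.0
Best best-case = 9.0 → Option 3.
Row averages: Option 1=7.65, Option 2=7.425, Option 3=7.625
Highest average = 7.65 → Option 1.

maximax → Option 3; laplace → Option 1 (disagree)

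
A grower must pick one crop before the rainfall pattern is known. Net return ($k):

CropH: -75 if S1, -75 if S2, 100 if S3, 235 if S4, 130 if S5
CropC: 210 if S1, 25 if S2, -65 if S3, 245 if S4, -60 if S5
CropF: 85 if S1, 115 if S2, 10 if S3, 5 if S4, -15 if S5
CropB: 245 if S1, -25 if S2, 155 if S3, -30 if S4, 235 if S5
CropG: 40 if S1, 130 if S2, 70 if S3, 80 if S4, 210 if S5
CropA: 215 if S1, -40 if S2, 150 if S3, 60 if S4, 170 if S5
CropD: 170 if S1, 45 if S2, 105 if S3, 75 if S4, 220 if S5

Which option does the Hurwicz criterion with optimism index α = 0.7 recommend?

CropD

CropH: 0.7·235 + 0.3·(-75) = 142
CropC: 0.7·245 + 0.3·(-65) = 152
CropF: 0.7·115 + 0.3·(-15) = 76
CropB: 0.7·245 + 0.3·(-30) = 162.5
CropG: 0.7·210 + 0.3·40 = 159
CropA: 0.7·215 + 0.3·(-40) = 138.5
CropD: 0.7·220 + 0.3·45 = 167.5
Highest Hurwicz score = 167.5 → CropD.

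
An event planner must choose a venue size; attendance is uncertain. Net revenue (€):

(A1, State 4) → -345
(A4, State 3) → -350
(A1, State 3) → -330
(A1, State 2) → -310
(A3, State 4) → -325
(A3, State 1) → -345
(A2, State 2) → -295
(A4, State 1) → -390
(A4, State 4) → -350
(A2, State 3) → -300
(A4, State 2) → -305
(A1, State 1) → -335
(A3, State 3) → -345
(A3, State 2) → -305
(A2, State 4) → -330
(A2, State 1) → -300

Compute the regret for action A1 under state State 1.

Best payoff under State 1 is -300.
Regret = -300 − (-335) = 35.

35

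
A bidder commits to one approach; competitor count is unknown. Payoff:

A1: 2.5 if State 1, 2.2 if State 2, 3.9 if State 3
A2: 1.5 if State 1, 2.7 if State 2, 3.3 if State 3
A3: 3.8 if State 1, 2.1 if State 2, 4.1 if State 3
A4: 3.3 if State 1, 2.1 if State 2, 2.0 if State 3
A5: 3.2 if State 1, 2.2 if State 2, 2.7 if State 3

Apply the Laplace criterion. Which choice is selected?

Row averages: A1=43/15, A2=2.5, A3=10/3, A4=37/15, A5=2.7
Highest average = 10/3 → A3.

A3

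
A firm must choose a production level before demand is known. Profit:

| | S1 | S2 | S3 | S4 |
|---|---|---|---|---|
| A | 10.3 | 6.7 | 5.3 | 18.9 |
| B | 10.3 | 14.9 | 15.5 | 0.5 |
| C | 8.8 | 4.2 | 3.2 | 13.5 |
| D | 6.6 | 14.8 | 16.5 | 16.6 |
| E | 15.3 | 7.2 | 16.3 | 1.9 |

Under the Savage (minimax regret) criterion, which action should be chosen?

Column bests: S1=15.3, S2=14.9, S3=16.5, S4=18.9.
A regrets: 5.0, 8.2, 11.2, 0.0 → max 11.2
B regrets: 5.0, 0.0, 1.0, 18.4 → max 18.4
C regrets: 6.5, 10.7, 13.3, 5.4 → max 13.3
D regrets: 8.7, 0.1, 0.0, 2.3 → max 8.7
E regrets: 0.0, 7.7, 0.2, 17.0 → max 17.0
Smallest max regret = 8.7 → D.

D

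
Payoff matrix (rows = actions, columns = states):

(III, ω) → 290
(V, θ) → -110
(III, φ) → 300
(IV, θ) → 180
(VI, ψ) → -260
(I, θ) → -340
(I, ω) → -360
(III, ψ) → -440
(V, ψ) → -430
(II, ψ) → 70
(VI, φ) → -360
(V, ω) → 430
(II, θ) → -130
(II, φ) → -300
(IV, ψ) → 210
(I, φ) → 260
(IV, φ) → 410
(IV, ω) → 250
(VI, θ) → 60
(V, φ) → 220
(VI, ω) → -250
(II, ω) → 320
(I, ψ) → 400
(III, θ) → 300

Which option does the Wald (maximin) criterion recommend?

Row minima: I=-360, II=-300, III=-440, IV=180, V=-430, VI=-360
Best worst-case = 180 → IV.

IV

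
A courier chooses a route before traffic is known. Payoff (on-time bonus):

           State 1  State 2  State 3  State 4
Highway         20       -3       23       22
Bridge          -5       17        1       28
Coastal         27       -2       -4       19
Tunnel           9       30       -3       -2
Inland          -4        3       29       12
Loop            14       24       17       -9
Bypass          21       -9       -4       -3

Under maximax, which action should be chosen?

Row maxima: Highway=23, Bridge=28, Coastal=27, Tunnel=30, Inland=29, Loop=24, Bypass=21
Best best-case = 30 → Tunnel.

Tunnel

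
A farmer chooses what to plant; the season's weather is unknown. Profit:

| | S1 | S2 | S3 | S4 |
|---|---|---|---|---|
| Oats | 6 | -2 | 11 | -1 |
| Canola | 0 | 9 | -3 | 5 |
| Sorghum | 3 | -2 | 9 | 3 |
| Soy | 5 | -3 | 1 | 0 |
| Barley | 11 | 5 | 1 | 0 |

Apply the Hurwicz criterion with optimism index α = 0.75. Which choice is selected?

Oats: 0.75·11 + 0.25·(-2) = 7.75
Canola: 0.75·9 + 0.25·(-3) = 6
Sorghum: 0.75·9 + 0.25·(-2) = 6.25
Soy: 0.75·5 + 0.25·(-3) = 3
Barley: 0.75·11 + 0.25·0 = 8.25
Highest Hurwicz score = 8.25 → Barley.

Barley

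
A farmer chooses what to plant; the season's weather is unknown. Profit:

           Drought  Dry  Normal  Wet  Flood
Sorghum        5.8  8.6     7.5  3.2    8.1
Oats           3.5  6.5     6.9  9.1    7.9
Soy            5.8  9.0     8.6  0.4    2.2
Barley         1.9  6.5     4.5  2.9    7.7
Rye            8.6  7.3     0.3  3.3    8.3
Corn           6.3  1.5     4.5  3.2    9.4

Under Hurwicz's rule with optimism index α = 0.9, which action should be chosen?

Sorghum: 0.9·8.6 + 0.1·3.2 = 8.06
Oats: 0.9·9.1 + 0.1·3.5 = 8.54
Soy: 0.9·9.0 + 0.1·0.4 = 8.14
Barley: 0.9·7.7 + 0.1·1.9 = 7.12
Rye: 0.9·8.6 + 0.1·0.3 = 7.77
Corn: 0.9·9.4 + 0.1·1.5 = 8.61
Highest Hurwicz score = 8.61 → Corn.

Corn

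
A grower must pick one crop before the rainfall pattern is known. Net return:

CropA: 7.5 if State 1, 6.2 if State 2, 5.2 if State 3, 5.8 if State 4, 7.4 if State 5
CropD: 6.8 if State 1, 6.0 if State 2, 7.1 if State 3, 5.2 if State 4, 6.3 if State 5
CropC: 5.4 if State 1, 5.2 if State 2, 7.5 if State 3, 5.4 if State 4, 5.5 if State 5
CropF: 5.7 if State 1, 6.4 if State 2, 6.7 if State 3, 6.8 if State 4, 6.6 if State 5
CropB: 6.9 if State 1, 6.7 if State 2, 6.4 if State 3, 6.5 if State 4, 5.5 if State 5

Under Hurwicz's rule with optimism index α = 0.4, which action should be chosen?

CropA: 0.4·7.5 + 0.6·5.2 = 6.12
CropD: 0.4·7.1 + 0.6·5.2 = 5.96
CropC: 0.4·7.5 + 0.6·5.2 = 6.12
CropF: 0.4·6.8 + 0.6·5.7 = 6.14
CropB: 0.4·6.9 + 0.6·5.5 = 6.06
Highest Hurwicz score = 6.14 → CropF.

CropF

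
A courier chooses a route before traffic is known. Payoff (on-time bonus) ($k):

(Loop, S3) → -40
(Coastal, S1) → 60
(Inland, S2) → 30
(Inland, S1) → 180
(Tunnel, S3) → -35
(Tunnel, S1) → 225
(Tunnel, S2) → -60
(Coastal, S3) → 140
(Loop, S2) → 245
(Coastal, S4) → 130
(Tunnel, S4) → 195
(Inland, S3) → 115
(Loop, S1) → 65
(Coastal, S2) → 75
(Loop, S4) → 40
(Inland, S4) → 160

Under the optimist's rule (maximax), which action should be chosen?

Loop

Row maxima: Coastal=140, Tunnel=225, Inland=180, Loop=245
Best best-case = 245 → Loop.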